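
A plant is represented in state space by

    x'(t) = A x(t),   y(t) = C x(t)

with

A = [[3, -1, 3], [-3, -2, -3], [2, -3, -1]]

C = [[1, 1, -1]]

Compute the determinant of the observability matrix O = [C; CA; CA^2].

CA = [[-2, 0, 1]]
CA^2 = [[-4, -1, -7]]
Observability matrix O = [C; CA; CA^2] = [[1, 1, -1], [-2, 0, 1], [-4, -1, -7]]
Expanding along the first row, det(O) = 1·(0·(-7) - 1·(-1)) - 1·((-2)·(-7) - 1·(-4)) + (-1)·((-2)·(-1) - 0·(-4)) = 1·1 - 1·18 + (-1)·2 = -19
Since det(O) ≠ 0, rank(O) = 3 and the system is completely observable.

-19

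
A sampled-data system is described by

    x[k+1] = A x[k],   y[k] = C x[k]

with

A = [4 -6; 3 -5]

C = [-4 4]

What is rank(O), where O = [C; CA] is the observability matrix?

1

CA = [[-4, 4]]
Observability matrix O = [C; CA] = [[-4, 4], [-4, 4]]
Every row of O is a scalar multiple of row 1 = [-4, 4] (multipliers 1, 1), so the rows span a one-dimensional space.
O ≠ 0, hence rank(O) = 1.
rank(O) = 1 < n = 2, so the pair (A, C) is not completely observable.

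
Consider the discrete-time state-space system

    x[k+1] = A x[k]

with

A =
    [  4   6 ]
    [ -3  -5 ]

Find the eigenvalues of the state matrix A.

-2, 1

det(zI - A) = z^2 - (tr A)z + det A, with tr A = 4 + (-5) = -1 and det A = 4·(-5) - 6·(-3) = -20 - (-18) = -2.
So p(z) = det(zI - A) = z^2 + z - 2.
Factor z^2 + z - 2: two numbers with sum -1 and product -2 are 1 and -2, so z^2 + z - 2 = (z - 1)(z + 2).
Hence p(z) = (z - 1) (z + 2), with roots -2, 1.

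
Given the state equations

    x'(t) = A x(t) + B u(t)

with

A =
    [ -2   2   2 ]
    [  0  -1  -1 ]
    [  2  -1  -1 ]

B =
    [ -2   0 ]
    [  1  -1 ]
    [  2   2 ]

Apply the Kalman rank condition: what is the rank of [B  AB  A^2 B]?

AB = [[10, 2], [-3, -1], [-7, -1]]
A^2B = [[-40, -8], [10, 2], [30, 6]]
Controllability matrix C = [B  AB  A^2B] = [[-2, 0, 10, 2, -40, -8], [1, -1, -3, -1, 10, 2], [2, 2, -7, -1, 30, 6]]
Take the 3×3 submatrix of C formed by columns 1, 2, 3: [[-2, 0, 10], [1, -1, -3], [2, 2, -7]]. Its determinant is (-2)·((-1)·(-7) - (-3)·2) - 0·(1·(-7) - (-3)·2) + 10·(1·2 - (-1)·2) = (-2)·13 - 0·(-1) + 10·4 = 14 ≠ 0.
So rank(C) ≥ 3; since C has 3 rows, rank(C) = 3.
rank(C) = 3 = n, so the pair (A, B) is completely controllable.

3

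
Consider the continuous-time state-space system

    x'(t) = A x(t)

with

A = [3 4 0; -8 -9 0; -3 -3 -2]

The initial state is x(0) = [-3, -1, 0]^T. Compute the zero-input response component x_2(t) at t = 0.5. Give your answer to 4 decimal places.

det(sI - A) = s^3 - (tr A)s^2 + (M11 + M22 + M33)s - det A, where Mii is the 2×2 principal minor of A obtained by deleting row i and column i.
tr A = 3 + (-9) + (-2) = -8; M11 = (-9)·(-2) - 0·(-3) = 18 - 0 = 18; M22 = 3·(-2) - 0·(-3) = -6 - 0 = -6; M33 = 3·(-9) - 4·(-8) = -27 - (-32) = 5; sum of minors = 17.
det A = 3·((-9)·(-2) - 0·(-3)) - 4·((-8)·(-2) - 0·(-3)) + 0·((-8)·(-3) - (-9)·(-3)) = 3·18 - 4·16 + 0·(-3) = -10.
So p(s) = det(sI - A) = s^3 + 8s^2 + 17s + 10.
Rational-root test: any integer root divides 10. Testing small divisors, s = -1 works: p(-1) = -1 + 8 + (-17) + 10 = 0, so (s + 1) is a factor.
Dividing, p(s) = (s + 1)(s^2 + 7s + 10).
Factor s^2 + 7s + 10: two numbers with sum -7 and product 10 are -2 and -5, so s^2 + 7s + 10 = (s + 2)(s + 5).
Hence p(s) = (s + 1) (s + 2) (s + 5), with roots -5, -2, -1.
The eigenvalues -5, -2, -1 are distinct and real, so A is diagonalisable and x(t) = e^{At} x(0) = V diag(e^{λ_i t}) V^{-1} x(0), where the columns of V are the eigenvectors.
λ = -5: A - (-5)I = [[8, 4, 0], [-8, -4, 0], [-3, -3, 3]]. v must be orthogonal to every row; (row 1) × (row 3) = [12, -24, -12], so take v_1 = [-1, 2, 1]^T.
λ = -2: A - (-2)I = [[5, 4, 0], [-8, -7, 0], [-3, -3, 0]]. v must be orthogonal to every row; (row 1) × (row 2) = [0, 0, -3], so take v_2 = [0, 0, 1]^T.
λ = -1: A - (-1)I = [[4, 4, 0], [-8, -8, 0], [-3, -3, -1]]. v must be orthogonal to every row; (row 1) × (row 3) = [-4, 4, 0], so take v_3 = [-1, 1, 0]^T.
V = [v_1 v_2 v_3] = [[-1, 0, -1], [2, 0, 1], [1, 1, 0]] has det V = -1, so V^{-1} = adj(V)/det V = [[1, 1, 0], [-1, -1, 1], [-2, -1, 0]].
Modal coordinates z(0) = V^{-1} x(0): 1·(-3) + 1·(-1) + 0·0 = -4; (-1)·(-3) + (-1)·(-1) + 1·0 = 4; (-2)·(-3) + (-1)·(-1) + 0·0 = 7; so z(0) = [-4, 4, 7]^T.
x_2(t) = Σ_i (v_i)_2 · z_i(0) · e^{λ_i t} (row 2 of V times the modal terms).
x_2(0.5) = 2·(-4)·e^{-5·0.5} + 0·4·e^{-2·0.5} + 1·7·e^{-1·0.5} = (-8)·0.082085 + 0·0.367879 + 7·0.606531 = 3.5890.

3.5890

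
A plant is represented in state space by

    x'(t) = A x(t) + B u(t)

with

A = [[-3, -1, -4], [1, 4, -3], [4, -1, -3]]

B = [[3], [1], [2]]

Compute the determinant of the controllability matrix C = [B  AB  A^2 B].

-270

AB = [[-18], [1], [5]]
A^2B = [[33], [-29], [-88]]
Controllability matrix C = [B  AB  A^2B] = [[3, -18, 33], [1, 1, -29], [2, 5, -88]]
Expanding along the first row, det(C) = 3·(1·(-88) - (-29)·5) - (-18)·(1·(-88) - (-29)·2) + 33·(1·5 - 1·2) = 3·57 - (-18)·(-30) + 33·3 = -270
Since det(C) ≠ 0, rank(C) = 3 and the system is completely controllable.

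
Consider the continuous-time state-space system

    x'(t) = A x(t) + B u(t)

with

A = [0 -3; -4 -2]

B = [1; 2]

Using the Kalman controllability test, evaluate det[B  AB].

4

AB = [[-6], [-8]]
Controllability matrix C = [B  AB] = [[1, -6], [2, -8]]
det(C) = 1·(-8) - (-6)·2 = -8 - (-12) = 4
Since det(C) ≠ 0, rank(C) = 2 and the system is completely controllable.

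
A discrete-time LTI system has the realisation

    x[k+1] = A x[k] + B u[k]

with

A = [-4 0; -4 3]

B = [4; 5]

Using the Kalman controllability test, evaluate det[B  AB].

76

AB = [[-16], [-1]]
Controllability matrix C = [B  AB] = [[4, -16], [5, -1]]
det(C) = 4·(-1) - (-16)·5 = -4 - (-80) = 76
Since det(C) ≠ 0, rank(C) = 2 and the system is completely controllable.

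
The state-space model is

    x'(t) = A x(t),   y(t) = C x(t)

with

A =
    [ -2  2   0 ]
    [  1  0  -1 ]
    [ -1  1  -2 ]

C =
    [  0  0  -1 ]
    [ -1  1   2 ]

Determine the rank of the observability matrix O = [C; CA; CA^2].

3

CA = [[1, -1, 2], [1, 0, -5]]
CA^2 = [[-5, 4, -3], [3, -3, 10]]
Observability matrix O = [C; CA; CA^2] = [[0, 0, -1], [-1, 1, 2], [1, -1, 2], [1, 0, -5], [-5, 4, -3], [3, -3, 10]]
Take the 3×3 submatrix of O formed by rows 1, 2, 4: [[0, 0, -1], [-1, 1, 2], [1, 0, -5]]. Its determinant is 0·(1·(-5) - 2·0) - 0·((-1)·(-5) - 2·1) + (-1)·((-1)·0 - 1·1) = 0·(-5) - 0·3 + (-1)·(-1) = 1 ≠ 0.
So rank(O) ≥ 3; since O has 3 columns, rank(O) = 3.
rank(O) = 3 = n, so the pair (A, C) is completely observable.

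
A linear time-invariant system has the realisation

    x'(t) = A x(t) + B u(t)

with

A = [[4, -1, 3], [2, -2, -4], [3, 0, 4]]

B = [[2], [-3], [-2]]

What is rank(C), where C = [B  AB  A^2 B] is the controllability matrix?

3

AB = [[5], [18], [-2]]
A^2B = [[-4], [-18], [7]]
Controllability matrix C = [B  AB  A^2B] = [[2, 5, -4], [-3, 18, -18], [-2, -2, 7]]
det(C) = 2·(18·7 - (-18)·(-2)) - 5·((-3)·7 - (-18)·(-2)) + (-4)·((-3)·(-2) - 18·(-2)) = 2·90 - 5·(-57) + (-4)·42 = 297 ≠ 0, so rank(C) = 3.
rank(C) = 3 = n, so the pair (A, B) is completely controllable.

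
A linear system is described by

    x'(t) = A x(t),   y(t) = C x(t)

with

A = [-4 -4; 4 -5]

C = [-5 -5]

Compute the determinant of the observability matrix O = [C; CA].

CA = [[0, 45]]
Observability matrix O = [C; CA] = [[-5, -5], [0, 45]]
det(O) = (-5)·45 - (-5)·0 = -225 - 0 = -225
Since det(O) ≠ 0, rank(O) = 2 and the system is completely observable.

-225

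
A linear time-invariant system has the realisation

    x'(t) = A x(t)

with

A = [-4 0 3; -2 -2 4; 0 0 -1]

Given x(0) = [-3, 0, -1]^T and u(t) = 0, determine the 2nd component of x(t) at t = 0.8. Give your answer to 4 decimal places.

-0.1726

det(sI - A) = s^3 - (tr A)s^2 + (M11 + M22 + M33)s - det A, where Mii is the 2×2 principal minor of A obtained by deleting row i and column i.
tr A = (-4) + (-2) + (-1) = -7; M11 = (-2)·(-1) - 4·0 = 2 - 0 = 2; M22 = (-4)·(-1) - 3·0 = 4 - 0 = 4; M33 = (-4)·(-2) - 0·(-2) = 8 - 0 = 8; sum of minors = 14.
det A = (-4)·((-2)·(-1) - 4·0) - 0·((-2)·(-1) - 4·0) + 3·((-2)·0 - (-2)·0) = (-4)·2 - 0·2 + 3·0 = -8.
So p(s) = det(sI - A) = s^3 + 7s^2 + 14s + 8.
Rational-root test: any integer root divides 8. Testing small divisors, s = -1 works: p(-1) = -1 + 7 + (-14) + 8 = 0, so (s + 1) is a factor.
Dividing, p(s) = (s + 1)(s^2 + 6s + 8).
Factor s^2 + 6s + 8: two numbers with sum -6 and product 8 are -2 and -4, so s^2 + 6s + 8 = (s + 2)(s + 4).
Hence p(s) = (s + 1) (s + 2) (s + 4), with roots -4, -2, -1.
The eigenvalues -4, -2, -1 are distinct and real, so A is diagonalisable and x(t) = e^{At} x(0) = V diag(e^{λ_i t}) V^{-1} x(0), where the columns of V are the eigenvectors.
λ = -4: A - (-4)I = [[0, 0, 3], [-2, 2, 4], [0, 0, 3]]. v must be orthogonal to every row; (row 1) × (row 2) = [-6, -6, 0], so take v_1 = [-1, -1, 0]^T.
λ = -2: A - (-2)I = [[-2, 0, 3], [-2, 0, 4], [0, 0, 1]]. v must be orthogonal to every row; (row 1) × (row 2) = [0, 2, 0], so take v_2 = [0, -1, 0]^T.
λ = -1: A - (-1)I = [[-3, 0, 3], [-2, -1, 4], [0, 0, 0]]. v must be orthogonal to every row; (row 1) × (row 2) = [3, 6, 3], so take v_3 = [1, 2, 1]^T.
V = [v_1 v_2 v_3] = [[-1, 0, 1], [-1, -1, 2], [0, 0, 1]] has det V = 1, so V^{-1} = adj(V)/det V = [[-1, 0, 1], [1, -1, 1], [0, 0, 1]].
Modal coordinates z(0) = V^{-1} x(0): (-1)·(-3) + 0·0 + 1·(-1) = 2; 1·(-3) + (-1)·0 + 1·(-1) = -4; 0·(-3) + 0·0 + 1·(-1) = -1; so z(0) = [2, -4, -1]^T.
x_2(t) = Σ_i (v_i)_2 · z_i(0) · e^{λ_i t} (row 2 of V times the modal terms).
x_2(0.8) = (-1)·2·e^{-4·0.8} + (-1)·(-4)·e^{-2·0.8} + 2·(-1)·e^{-1·0.8} = (-2)·0.040762 + 4·0.201897 + (-2)·0.449329 = -0.1726.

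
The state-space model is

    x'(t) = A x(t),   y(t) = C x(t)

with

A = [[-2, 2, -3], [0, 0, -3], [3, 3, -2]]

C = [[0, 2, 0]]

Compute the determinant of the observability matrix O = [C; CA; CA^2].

216

CA = [[0, 0, -6]]
CA^2 = [[-18, -18, 12]]
Observability matrix O = [C; CA; CA^2] = [[0, 2, 0], [0, 0, -6], [-18, -18, 12]]
Expanding along the first row, det(O) = 0·(0·12 - (-6)·(-18)) - 2·(0·12 - (-6)·(-18)) + 0·(0·(-18) - 0·(-18)) = 0·(-108) - 2·(-108) + 0·0 = 216
Since det(O) ≠ 0, rank(O) = 3 and the system is completely observable.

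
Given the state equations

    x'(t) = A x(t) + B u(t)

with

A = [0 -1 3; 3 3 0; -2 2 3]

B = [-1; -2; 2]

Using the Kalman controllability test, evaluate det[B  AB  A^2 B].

AB = [[8], [-9], [4]]
A^2B = [[21], [-3], [-22]]
Controllability matrix C = [B  AB  A^2B] = [[-1, 8, 21], [-2, -9, -3], [2, 4, -22]]
Expanding along the first row, det(C) = (-1)·((-9)·(-22) - (-3)·4) - 8·((-2)·(-22) - (-3)·2) + 21·((-2)·4 - (-9)·2) = (-1)·210 - 8·50 + 21·10 = -400
Since det(C) ≠ 0, rank(C) = 3 and the system is completely controllable.

-400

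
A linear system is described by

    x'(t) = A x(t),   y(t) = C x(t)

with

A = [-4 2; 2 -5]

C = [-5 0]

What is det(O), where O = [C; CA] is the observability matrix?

50

CA = [[20, -10]]
Observability matrix O = [C; CA] = [[-5, 0], [20, -10]]
det(O) = (-5)·(-10) - 0·20 = 50 - 0 = 50
Since det(O) ≠ 0, rank(O) = 2 and the system is completely observable.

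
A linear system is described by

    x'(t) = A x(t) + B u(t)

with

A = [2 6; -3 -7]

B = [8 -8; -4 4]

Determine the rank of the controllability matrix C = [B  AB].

AB = [[-8, 8], [4, -4]]
Controllability matrix C = [B  AB] = [[8, -8, -8, 8], [-4, 4, 4, -4]]
Every column of C is a scalar multiple of column 1 = [8, -4] (multipliers 1, -1, -1, 1), so the columns span a one-dimensional space.
C ≠ 0, hence rank(C) = 1.
rank(C) = 1 < n = 2, so the pair (A, B) is not completely controllable.

1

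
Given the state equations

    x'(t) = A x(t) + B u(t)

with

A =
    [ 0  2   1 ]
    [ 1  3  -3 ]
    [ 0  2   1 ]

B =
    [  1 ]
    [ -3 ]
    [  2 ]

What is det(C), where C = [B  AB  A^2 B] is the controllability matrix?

-312

AB = [[-4], [-14], [-4]]
A^2B = [[-32], [-34], [-32]]
Controllability matrix C = [B  AB  A^2B] = [[1, -4, -32], [-3, -14, -34], [2, -4, -32]]
Expanding along the first row, det(C) = 1·((-14)·(-32) - (-34)·(-4)) - (-4)·((-3)·(-32) - (-34)·2) + (-32)·((-3)·(-4) - (-14)·2) = 1·312 - (-4)·164 + (-32)·40 = -312
Since det(C) ≠ 0, rank(C) = 3 and the system is completely controllable.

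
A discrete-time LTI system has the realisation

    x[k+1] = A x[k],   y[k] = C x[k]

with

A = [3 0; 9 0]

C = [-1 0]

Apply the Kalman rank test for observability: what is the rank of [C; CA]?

1

CA = [[-3, 0]]
Observability matrix O = [C; CA] = [[-1, 0], [-3, 0]]
Every row of O is a scalar multiple of row 1 = [-1, 0] (multipliers 1, 3), so the rows span a one-dimensional space.
O ≠ 0, hence rank(O) = 1.
rank(O) = 1 < n = 2, so the pair (A, C) is not completely observable.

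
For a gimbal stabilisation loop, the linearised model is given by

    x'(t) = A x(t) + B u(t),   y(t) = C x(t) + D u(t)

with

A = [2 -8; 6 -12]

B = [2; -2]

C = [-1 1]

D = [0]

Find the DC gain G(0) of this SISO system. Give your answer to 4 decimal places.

G(0) = C(-A)^{-1}B + D = -C A^{-1} B + D.
det A = 24, so A^{-1} = (1/24)·adj(A) = [[-1/2, 1/3], [-1/4, 1/12]]
A^{-1} B = [-5/3, -2/3]^T
C A^{-1} B = 1
G(0) = D - C A^{-1} B = 0 - (1) = -1

-1.0000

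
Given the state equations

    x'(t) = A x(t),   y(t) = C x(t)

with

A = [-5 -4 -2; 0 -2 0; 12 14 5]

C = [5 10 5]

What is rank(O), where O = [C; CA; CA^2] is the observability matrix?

CA = [[35, 30, 15]]
CA^2 = [[5, 10, 5]]
Observability matrix O = [C; CA; CA^2] = [[5, 10, 5], [35, 30, 15], [5, 10, 5]]
The columns c1, c2, c3 of O are linearly dependent: -c2 + 2·c3 = 0 (check each entry), so rank(O) ≤ 2.
The 2×2 minor from rows 1, 2, columns 1, 2 is 5·30 - 10·35 = 150 - 350 = -200 ≠ 0, so rank(O) = 2.
rank(O) = 2 < n = 3, so the pair (A, C) is not completely observable.

2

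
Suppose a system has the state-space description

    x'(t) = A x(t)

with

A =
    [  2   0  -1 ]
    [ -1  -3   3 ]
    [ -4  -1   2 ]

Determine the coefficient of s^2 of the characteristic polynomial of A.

Expand det(sI - A) for the 3×3 matrix.
p(s) = s^3 - s^2 - 9s - 5.
(Check: constant term = det(-A) = (-1)^3 det A = -5; coefficient of s^2 = -tr A = -1.)
The coefficient of s^2 is -1.

-1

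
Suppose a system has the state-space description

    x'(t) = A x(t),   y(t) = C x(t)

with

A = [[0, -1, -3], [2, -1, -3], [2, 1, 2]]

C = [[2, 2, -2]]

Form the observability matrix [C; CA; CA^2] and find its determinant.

1784

CA = [[0, -6, -16]]
CA^2 = [[-44, -10, -14]]
Observability matrix O = [C; CA; CA^2] = [[2, 2, -2], [0, -6, -16], [-44, -10, -14]]
Expanding along the first row, det(O) = 2·((-6)·(-14) - (-16)·(-10)) - 2·(0·(-14) - (-16)·(-44)) + (-2)·(0·(-10) - (-6)·(-44)) = 2·(-76) - 2·(-704) + (-2)·(-264) = 1784
Since det(O) ≠ 0, rank(O) = 3 and the system is completely observable.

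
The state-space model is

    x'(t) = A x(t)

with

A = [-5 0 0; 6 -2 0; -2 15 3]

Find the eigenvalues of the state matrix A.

det(sI - A) = s^3 - (tr A)s^2 + (M11 + M22 + M33)s - det A, where Mii is the 2×2 principal minor of A obtained by deleting row i and column i.
tr A = (-5) + (-2) + 3 = -4; M11 = (-2)·3 - 0·15 = -6 - 0 = -6; M22 = (-5)·3 - 0·(-2) = -15 - 0 = -15; M33 = (-5)·(-2) - 0·6 = 10 - 0 = 10; sum of minors = -11.
det A = (-5)·((-2)·3 - 0·15) - 0·(6·3 - 0·(-2)) + 0·(6·15 - (-2)·(-2)) = (-5)·(-6) - 0·18 + 0·86 = 30.
So p(s) = det(sI - A) = s^3 + 4s^2 - 11s - 30.
Rational-root test: any integer root divides -30. Testing small divisors, s = -2 works: p(-2) = -8 + 16 + 22 + (-30) = 0, so (s + 2) is a factor.
Dividing, p(s) = (s + 2)(s^2 + 2s - 15).
Factor s^2 + 2s - 15: two numbers with sum -2 and product -15 are 3 and -5, so s^2 + 2s - 15 = (s - 3)(s + 5).
Hence p(s) = (s - 3) (s + 2) (s + 5), with roots -5, -2, 3.
At least one eigenvalue has non-negative real part, so the system is not asymptotically stable.

-5, -2, 3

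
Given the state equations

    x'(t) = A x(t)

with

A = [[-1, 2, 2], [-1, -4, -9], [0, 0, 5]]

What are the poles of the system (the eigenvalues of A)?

det(sI - A) = s^3 - (tr A)s^2 + (M11 + M22 + M33)s - det A, where Mii is the 2×2 principal minor of A obtained by deleting row i and column i.
tr A = (-1) + (-4) + 5 = 0; M11 = (-4)·5 - (-9)·0 = -20 - 0 = -20; M22 = (-1)·5 - 2·0 = -5 - 0 = -5; M33 = (-1)·(-4) - 2·(-1) = 4 - (-2) = 6; sum of minors = -19.
det A = (-1)·((-4)·5 - (-9)·0) - 2·((-1)·5 - (-9)·0) + 2·((-1)·0 - (-4)·0) = (-1)·(-20) - 2·(-5) + 2·0 = 30.
So p(s) = det(sI - A) = s^3 - 19s - 30.
Rational-root test: any integer root divides -30. Testing small divisors, s = -2 works: p(-2) = -8 + 0 + 38 + (-30) = 0, so (s + 2) is a factor.
Dividing, p(s) = (s + 2)(s^2 - 2s - 15).
Factor s^2 - 2s - 15: two numbers with sum 2 and product -15 are 5 and -3, so s^2 - 2s - 15 = (s - 5)(s + 3).
Hence p(s) = (s - 5) (s + 2) (s + 3), with roots -3, -2, 5.
At least one eigenvalue has non-negative real part, so the system is not asymptotically stable.

-3, -2, 5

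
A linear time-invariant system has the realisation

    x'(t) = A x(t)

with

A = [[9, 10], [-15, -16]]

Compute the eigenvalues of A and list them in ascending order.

det(sI - A) = s^2 - (tr A)s + det A, with tr A = 9 + (-16) = -7 and det A = 9·(-16) - 10·(-15) = -144 - (-150) = 6.
So p(s) = det(sI - A) = s^2 + 7s + 6.
Factor s^2 + 7s + 6: two numbers with sum -7 and product 6 are -1 and -6, so s^2 + 7s + 6 = (s + 1)(s + 6).
Hence p(s) = (s + 1) (s + 6), with roots -6, -1.
All eigenvalues have negative real part, so the system is asymptotically stable.

-6, -1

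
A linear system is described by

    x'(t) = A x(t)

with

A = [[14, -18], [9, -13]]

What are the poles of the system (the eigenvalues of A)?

det(sI - A) = s^2 - (tr A)s + det A, with tr A = 14 + (-13) = 1 and det A = 14·(-13) - (-18)·9 = -182 - (-162) = -20.
So p(s) = det(sI - A) = s^2 - s - 20.
Factor s^2 - s - 20: two numbers with sum 1 and product -20 are 5 and -4, so s^2 - s - 20 = (s - 5)(s + 4).
Hence p(s) = (s - 5) (s + 4), with roots -4, 5.
At least one eigenvalue has non-negative real part, so the system is not asymptotically stable.

-4, 5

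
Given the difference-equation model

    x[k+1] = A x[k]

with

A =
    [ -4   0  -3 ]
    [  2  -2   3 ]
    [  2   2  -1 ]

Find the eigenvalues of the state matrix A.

-4, -2, -1

det(zI - A) = z^3 - (tr A)z^2 + (M11 + M22 + M33)z - det A, where Mii is the 2×2 principal minor of A obtained by deleting row i and column i.
tr A = (-4) + (-2) + (-1) = -7; M11 = (-2)·(-1) - 3·2 = 2 - 6 = -4; M22 = (-4)·(-1) - (-3)·2 = 4 - (-6) = 10; M33 = (-4)·(-2) - 0·2 = 8 - 0 = 8; sum of minors = 14.
det A = (-4)·((-2)·(-1) - 3·2) - 0·(2·(-1) - 3·2) + (-3)·(2·2 - (-2)·2) = (-4)·(-4) - 0·(-8) + (-3)·8 = -8.
So p(z) = det(zI - A) = z^3 + 7z^2 + 14z + 8.
Rational-root test: any integer root divides 8. Testing small divisors, z = -1 works: p(-1) = -1 + 7 + (-14) + 8 = 0, so (z + 1) is a factor.
Dividing, p(z) = (z + 1)(z^2 + 6z + 8).
Factor z^2 + 6z + 8: two numbers with sum -6 and product 8 are -2 and -4, so z^2 + 6z + 8 = (z + 2)(z + 4).
Hence p(z) = (z + 1) (z + 2) (z + 4), with roots -4, -2, -1.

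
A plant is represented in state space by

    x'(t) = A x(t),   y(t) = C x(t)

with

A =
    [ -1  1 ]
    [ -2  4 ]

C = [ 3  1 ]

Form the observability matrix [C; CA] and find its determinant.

26

CA = [[-5, 7]]
Observability matrix O = [C; CA] = [[3, 1], [-5, 7]]
det(O) = 3·7 - 1·(-5) = 21 - (-5) = 26
Since det(O) ≠ 0, rank(O) = 2 and the system is completely observable.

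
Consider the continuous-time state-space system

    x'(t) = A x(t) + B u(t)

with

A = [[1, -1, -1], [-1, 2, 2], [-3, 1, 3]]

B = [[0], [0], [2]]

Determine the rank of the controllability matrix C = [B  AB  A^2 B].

3

AB = [[-2], [4], [6]]
A^2B = [[-12], [22], [28]]
Controllability matrix C = [B  AB  A^2B] = [[0, -2, -12], [0, 4, 22], [2, 6, 28]]
det(C) = 0·(4·28 - 22·6) - (-2)·(0·28 - 22·2) + (-12)·(0·6 - 4·2) = 0·(-20) - (-2)·(-44) + (-12)·(-8) = 8 ≠ 0, so rank(C) = 3.
rank(C) = 3 = n, so the pair (A, B) is completely controllable.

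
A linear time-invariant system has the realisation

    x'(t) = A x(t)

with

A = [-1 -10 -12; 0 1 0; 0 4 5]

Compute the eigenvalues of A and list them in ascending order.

det(sI - A) = s^3 - (tr A)s^2 + (M11 + M22 + M33)s - det A, where Mii is the 2×2 principal minor of A obtained by deleting row i and column i.
tr A = (-1) + 1 + 5 = 5; M11 = 1·5 - 0·4 = 5 - 0 = 5; M22 = (-1)·5 - (-12)·0 = -5 - 0 = -5; M33 = (-1)·1 - (-10)·0 = -1 - 0 = -1; sum of minors = -1.
det A = (-1)·(1·5 - 0·4) - (-10)·(0·5 - 0·0) + (-12)·(0·4 - 1·0) = (-1)·5 - (-10)·0 + (-12)·0 = -5.
So p(s) = det(sI - A) = s^3 - 5s^2 - s + 5.
Rational-root test: any integer root divides 5. Testing small divisors, s = -1 works: p(-1) = -1 + (-5) + 1 + 5 = 0, so (s + 1) is a factor.
Dividing, p(s) = (s + 1)(s^2 - 6s + 5).
Factor s^2 - 6s + 5: two numbers with sum 6 and product 5 are 5 and 1, so s^2 - 6s + 5 = (s - 5)(s - 1).
Hence p(s) = (s - 5) (s - 1) (s + 1), with roots -1, 1, 5.
At least one eigenvalue has non-negative real part, so the system is not asymptotically stable.

-1, 1, 5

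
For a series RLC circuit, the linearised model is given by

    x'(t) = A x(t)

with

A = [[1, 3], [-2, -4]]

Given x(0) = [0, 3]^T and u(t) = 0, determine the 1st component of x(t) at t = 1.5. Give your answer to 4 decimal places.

1.5601

det(sI - A) = s^2 - (tr A)s + det A, with tr A = 1 + (-4) = -3 and det A = 1·(-4) - 3·(-2) = -4 - (-6) = 2.
So p(s) = det(sI - A) = s^2 + 3s + 2.
Factor s^2 + 3s + 2: two numbers with sum -3 and product 2 are -1 and -2, so s^2 + 3s + 2 = (s + 1)(s + 2).
Hence p(s) = (s + 1) (s + 2), with roots -2, -1.
The eigenvalues -2, -1 are distinct and real, so A is diagonalisable and x(t) = e^{At} x(0) = V diag(e^{λ_i t}) V^{-1} x(0), where the columns of V are the eigenvectors.
λ = -2: A - (-2)I = [[3, 3], [-2, -2]]. Row 1 gives 3·v1 + 3·v2 = 0, so take v_1 = [-1, 1]^T.
λ = -1: A - (-1)I = [[2, 3], [-2, -3]]. Row 1 gives 2·v1 + 3·v2 = 0, so take v_2 = [-3, 2]^T.
V = [v_1 v_2] = [[-1, -3], [1, 2]] has det V = 1, so V^{-1} = adj(V)/det V = [[2, 3], [-1, -1]].
Modal coordinates z(0) = V^{-1} x(0): 2·0 + 3·3 = 9; (-1)·0 + (-1)·3 = -3; so z(0) = [9, -3]^T.
x_1(t) = Σ_i (v_i)_1 · z_i(0) · e^{λ_i t} (row 1 of V times the modal terms).
x_1(1.5) = (-1)·9·e^{-2·1.5} + (-3)·(-3)·e^{-1·1.5} = (-9)·0.049787 + 9·0.223130 = 1.5601.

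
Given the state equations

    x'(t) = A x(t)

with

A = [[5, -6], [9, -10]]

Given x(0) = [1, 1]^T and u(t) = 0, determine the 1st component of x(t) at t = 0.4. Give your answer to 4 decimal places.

0.6703

det(sI - A) = s^2 - (tr A)s + det A, with tr A = 5 + (-10) = -5 and det A = 5·(-10) - (-6)·9 = -50 - (-54) = 4.
So p(s) = det(sI - A) = s^2 + 5s + 4.
Factor s^2 + 5s + 4: two numbers with sum -5 and product 4 are -1 and -4, so s^2 + 5s + 4 = (s + 1)(s + 4).
Hence p(s) = (s + 1) (s + 4), with roots -4, -1.
The eigenvalues -4, -1 are distinct and real, so A is diagonalisable and x(t) = e^{At} x(0) = V diag(e^{λ_i t}) V^{-1} x(0), where the columns of V are the eigenvectors.
λ = -4: A - (-4)I = [[9, -6], [9, -6]]. Row 1 gives 9·v1 + (-6)·v2 = 0, so take v_1 = [-2, -3]^T.
λ = -1: A - (-1)I = [[6, -6], [9, -9]]. Row 1 gives 6·v1 + (-6)·v2 = 0, so take v_2 = [1, 1]^T.
V = [v_1 v_2] = [[-2, 1], [-3, 1]] has det V = 1, so V^{-1} = adj(V)/det V = [[1, -1], [3, -2]].
Modal coordinates z(0) = V^{-1} x(0): 1·1 + (-1)·1 = 0; 3·1 + (-2)·1 = 1; so z(0) = [0, 1]^T.
x_1(t) = Σ_i (v_i)_1 · z_i(0) · e^{λ_i t} (row 1 of V times the modal terms).
x_1(0.4) = (-2)·0·e^{-4·0.4} + 1·1·e^{-1·0.4} = 0·0.201897 + 1·0.670320 = 0.6703.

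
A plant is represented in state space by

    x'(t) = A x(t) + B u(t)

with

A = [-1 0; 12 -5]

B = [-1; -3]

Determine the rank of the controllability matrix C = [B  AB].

AB = [[1], [3]]
Controllability matrix C = [B  AB] = [[-1, 1], [-3, 3]]
Every column of C is a scalar multiple of column 1 = [-1, -3] (multipliers 1, -1), so the columns span a one-dimensional space.
C ≠ 0, hence rank(C) = 1.
rank(C) = 1 < n = 2, so the pair (A, B) is not completely controllable.

1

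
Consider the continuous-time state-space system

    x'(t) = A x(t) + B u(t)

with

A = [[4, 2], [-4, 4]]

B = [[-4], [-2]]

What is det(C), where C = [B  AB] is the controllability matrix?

AB = [[-20], [8]]
Controllability matrix C = [B  AB] = [[-4, -20], [-2, 8]]
det(C) = (-4)·8 - (-20)·(-2) = -32 - 40 = -72
Since det(C) ≠ 0, rank(C) = 2 and the system is completely controllable.

-72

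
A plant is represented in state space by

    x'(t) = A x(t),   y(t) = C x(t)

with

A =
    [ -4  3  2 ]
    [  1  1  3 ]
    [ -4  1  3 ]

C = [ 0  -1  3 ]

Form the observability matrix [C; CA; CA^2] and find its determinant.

875

CA = [[-13, 2, 6]]
CA^2 = [[30, -31, -2]]
Observability matrix O = [C; CA; CA^2] = [[0, -1, 3], [-13, 2, 6], [30, -31, -2]]
Expanding along the first row, det(O) = 0·(2·(-2) - 6·(-31)) - (-1)·((-13)·(-2) - 6·30) + 3·((-13)·(-31) - 2·30) = 0·182 - (-1)·(-154) + 3·343 = 875
Since det(O) ≠ 0, rank(O) = 3 and the system is completely observable.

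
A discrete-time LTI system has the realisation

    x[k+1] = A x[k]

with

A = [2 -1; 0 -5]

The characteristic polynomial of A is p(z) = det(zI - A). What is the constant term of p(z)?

For a 2×2 matrix, det(zI - A) = z^2 - (tr A)z + det A.
tr A = -3, det A = -10.
So p(z) = z^2 + 3z - 10.
The constant term is -10.

-10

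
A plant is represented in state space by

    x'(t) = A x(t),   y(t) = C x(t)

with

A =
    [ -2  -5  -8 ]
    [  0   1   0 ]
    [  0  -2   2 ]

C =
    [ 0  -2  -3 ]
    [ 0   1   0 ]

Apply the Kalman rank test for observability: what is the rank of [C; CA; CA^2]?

2

CA = [[0, 4, -6], [0, 1, 0]]
CA^2 = [[0, 16, -12], [0, 1, 0]]
Observability matrix O = [C; CA; CA^2] = [[0, -2, -3], [0, 1, 0], [0, 4, -6], [0, 1, 0], [0, 16, -12], [0, 1, 0]]
Column 1 of O is identically zero, so rank(O) ≤ 2.
The 2×2 minor from rows 1, 2, columns 2, 3 is (-2)·0 - (-3)·1 = 0 - (-3) = 3 ≠ 0, so rank(O) = 2.
rank(O) = 2 < n = 3, so the pair (A, C) is not completely observable.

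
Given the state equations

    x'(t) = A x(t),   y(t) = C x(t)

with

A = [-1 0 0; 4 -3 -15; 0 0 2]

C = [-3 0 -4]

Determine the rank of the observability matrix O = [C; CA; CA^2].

2

CA = [[3, 0, -8]]
CA^2 = [[-3, 0, -16]]
Observability matrix O = [C; CA; CA^2] = [[-3, 0, -4], [3, 0, -8], [-3, 0, -16]]
Column 2 of O is identically zero, so rank(O) ≤ 2.
The 2×2 minor from rows 1, 2, columns 1, 3 is (-3)·(-8) - (-4)·3 = 24 - (-12) = 36 ≠ 0, so rank(O) = 2.
rank(O) = 2 < n = 3, so the pair (A, C) is not completely observable.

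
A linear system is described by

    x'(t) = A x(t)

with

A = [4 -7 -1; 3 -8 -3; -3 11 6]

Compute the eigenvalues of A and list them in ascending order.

det(sI - A) = s^3 - (tr A)s^2 + (M11 + M22 + M33)s - det A, where Mii is the 2×2 principal minor of A obtained by deleting row i and column i.
tr A = 4 + (-8) + 6 = 2; M11 = (-8)·6 - (-3)·11 = -48 - (-33) = -15; M22 = 4·6 - (-1)·(-3) = 24 - 3 = 21; M33 = 4·(-8) - (-7)·3 = -32 - (-21) = -11; sum of minors = -5.
det A = 4·((-8)·6 - (-3)·11) - (-7)·(3·6 - (-3)·(-3)) + (-1)·(3·11 - (-8)·(-3)) = 4·(-15) - (-7)·9 + (-1)·9 = -6.
So p(s) = det(sI - A) = s^3 - 2s^2 - 5s + 6.
Rational-root test: any integer root divides 6. Testing small divisors, s = 1 works: p(1) = 1 + (-2) + (-5) + 6 = 0, so (s - 1) is a factor.
Dividing, p(s) = (s - 1)(s^2 - s - 6).
Factor s^2 - s - 6: two numbers with sum 1 and product -6 are 3 and -2, so s^2 - s - 6 = (s - 3)(s + 2).
Hence p(s) = (s - 3) (s - 1) (s + 2), with roots -2, 1, 3.
At least one eigenvalue has non-negative real part, so the system is not asymptotically stable.

-2, 1, 3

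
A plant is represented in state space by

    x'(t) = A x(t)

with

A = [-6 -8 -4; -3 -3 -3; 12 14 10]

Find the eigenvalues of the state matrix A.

-2, 0, 3

det(sI - A) = s^3 - (tr A)s^2 + (M11 + M22 + M33)s - det A, where Mii is the 2×2 principal minor of A obtained by deleting row i and column i.
tr A = (-6) + (-3) + 10 = 1; M11 = (-3)·10 - (-3)·14 = -30 - (-42) = 12; M22 = (-6)·10 - (-4)·12 = -60 - (-48) = -12; M33 = (-6)·(-3) - (-8)·(-3) = 18 - 24 = -6; sum of minors = -6.
det A = (-6)·((-3)·10 - (-3)·14) - (-8)·((-3)·10 - (-3)·12) + (-4)·((-3)·14 - (-3)·12) = (-6)·12 - (-8)·6 + (-4)·(-6) = 0.
So p(s) = det(sI - A) = s^3 - s^2 - 6s.
The constant term is 0, so p(s) = s(s^2 - s - 6).
Factor s^2 - s - 6: two numbers with sum 1 and product -6 are 3 and -2, so s^2 - s - 6 = (s - 3)(s + 2).
Hence p(s) = s (s - 3) (s + 2), with roots -2, 0, 3.
At least one eigenvalue has non-negative real part, so the system is not asymptotically stable.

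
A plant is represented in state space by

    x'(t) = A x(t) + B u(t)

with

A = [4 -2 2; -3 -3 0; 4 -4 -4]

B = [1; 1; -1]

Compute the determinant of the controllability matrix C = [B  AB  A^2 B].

-160

AB = [[0], [-6], [4]]
A^2B = [[20], [18], [8]]
Controllability matrix C = [B  AB  A^2B] = [[1, 0, 20], [1, -6, 18], [-1, 4, 8]]
Expanding along the first row, det(C) = 1·((-6)·8 - 18·4) - 0·(1·8 - 18·(-1)) + 20·(1·4 - (-6)·(-1)) = 1·(-120) - 0·26 + 20·(-2) = -160
Since det(C) ≠ 0, rank(C) = 3 and the system is completely controllable.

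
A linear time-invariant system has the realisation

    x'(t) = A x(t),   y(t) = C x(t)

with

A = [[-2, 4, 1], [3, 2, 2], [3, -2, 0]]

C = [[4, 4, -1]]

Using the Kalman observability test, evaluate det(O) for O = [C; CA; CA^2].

CA = [[1, 26, 12]]
CA^2 = [[112, 32, 53]]
Observability matrix O = [C; CA; CA^2] = [[4, 4, -1], [1, 26, 12], [112, 32, 53]]
Expanding along the first row, det(O) = 4·(26·53 - 12·32) - 4·(1·53 - 12·112) + (-1)·(1·32 - 26·112) = 4·994 - 4·(-1291) + (-1)·(-2880) = 12020
Since det(O) ≠ 0, rank(O) = 3 and the system is completely observable.

12020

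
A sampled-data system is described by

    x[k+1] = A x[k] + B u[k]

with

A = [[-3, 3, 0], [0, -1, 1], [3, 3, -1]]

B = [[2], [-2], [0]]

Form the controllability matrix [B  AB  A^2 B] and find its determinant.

600

AB = [[-12], [2], [0]]
A^2B = [[42], [-2], [-30]]
Controllability matrix C = [B  AB  A^2B] = [[2, -12, 42], [-2, 2, -2], [0, 0, -30]]
Expanding along the first row, det(C) = 2·(2·(-30) - (-2)·0) - (-12)·((-2)·(-30) - (-2)·0) + 42·((-2)·0 - 2·0) = 2·(-60) - (-12)·60 + 42·0 = 600
Since det(C) ≠ 0, rank(C) = 3 and the system is completely controllable.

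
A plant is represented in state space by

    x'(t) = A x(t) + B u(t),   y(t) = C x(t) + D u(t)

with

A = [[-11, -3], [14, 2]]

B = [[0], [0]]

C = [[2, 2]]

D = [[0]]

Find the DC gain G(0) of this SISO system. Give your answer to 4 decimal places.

G(0) = C(-A)^{-1}B + D = -C A^{-1} B + D.
det A = 20, so A^{-1} = (1/20)·adj(A) = [[1/10, 3/20], [-7/10, -11/20]]
A^{-1} B = [0, 0]^T
C A^{-1} B = 0
G(0) = D - C A^{-1} B = 0 - (0) = 0

0.0000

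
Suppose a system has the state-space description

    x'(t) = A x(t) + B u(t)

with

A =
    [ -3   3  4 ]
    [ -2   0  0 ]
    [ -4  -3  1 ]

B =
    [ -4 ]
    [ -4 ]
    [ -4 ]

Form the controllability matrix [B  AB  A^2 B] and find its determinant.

-11776

AB = [[-16], [8], [24]]
A^2B = [[168], [32], [64]]
Controllability matrix C = [B  AB  A^2B] = [[-4, -16, 168], [-4, 8, 32], [-4, 24, 64]]
Expanding along the first row, det(C) = (-4)·(8·64 - 32·24) - (-16)·((-4)·64 - 32·(-4)) + 168·((-4)·24 - 8·(-4)) = (-4)·(-256) - (-16)·(-128) + 168·(-64) = -11776
Since det(C) ≠ 0, rank(C) = 3 and the system is completely controllable.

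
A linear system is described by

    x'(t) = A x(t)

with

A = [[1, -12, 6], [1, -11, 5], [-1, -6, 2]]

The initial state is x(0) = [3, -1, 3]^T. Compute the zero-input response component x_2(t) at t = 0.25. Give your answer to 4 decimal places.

det(sI - A) = s^3 - (tr A)s^2 + (M11 + M22 + M33)s - det A, where Mii is the 2×2 principal minor of A obtained by deleting row i and column i.
tr A = 1 + (-11) + 2 = -8; M11 = (-11)·2 - 5·(-6) = -22 - (-30) = 8; M22 = 1·2 - 6·(-1) = 2 - (-6) = 8; M33 = 1·(-11) - (-12)·1 = -11 - (-12) = 1; sum of minors = 17.
det A = 1·((-11)·2 - 5·(-6)) - (-12)·(1·2 - 5·(-1)) + 6·(1·(-6) - (-11)·(-1)) = 1·8 - (-12)·7 + 6·(-17) = -10.
So p(s) = det(sI - A) = s^3 + 8s^2 + 17s + 10.
Rational-root test: any integer root divides 10. Testing small divisors, s = -1 works: p(-1) = -1 + 8 + (-17) + 10 = 0, so (s + 1) is a factor.
Dividing, p(s) = (s + 1)(s^2 + 7s + 10).
Factor s^2 + 7s + 10: two numbers with sum -7 and product 10 are -2 and -5, so s^2 + 7s + 10 = (s + 2)(s + 5).
Hence p(s) = (s + 1) (s + 2) (s + 5), with roots -5, -2, -1.
The eigenvalues -5, -2, -1 are distinct and real, so A is diagonalisable and x(t) = e^{At} x(0) = V diag(e^{λ_i t}) V^{-1} x(0), where the columns of V are the eigenvectors.
λ = -5: A - (-5)I = [[6, -12, 6], [1, -6, 5], [-1, -6, 7]]. v must be orthogonal to every row; (row 1) × (row 2) = [-24, -24, -24], so take v_1 = [1, 1, 1]^T.
λ = -2: A - (-2)I = [[3, -12, 6], [1, -9, 5], [-1, -6, 4]]. v must be orthogonal to every row; (row 1) × (row 2) = [-6, -9, -15], so take v_2 = [-2, -3, -5]^T.
λ = -1: A - (-1)I = [[2, -12, 6], [1, -10, 5], [-1, -6, 3]]. v must be orthogonal to every row; (row 1) × (row 2) = [0, -4, -8], so take v_3 = [0, 1, 2]^T.
V = [v_1 v_2 v_3] = [[1, -2, 0], [1, -3, 1], [1, -5, 2]] has det V = 1, so V^{-1} = adj(V)/det V = [[-1, 4, -2], [-1, 2, -1], [-2, 3, -1]].
Modal coordinates z(0) = V^{-1} x(0): (-1)·3 + 4·(-1) + (-2)·3 = -13; (-1)·3 + 2·(-1) + (-1)·3 = -8; (-2)·3 + 3·(-1) + (-1)·3 = -12; so z(0) = [-13, -8, -12]^T.
x_2(t) = Σ_i (v_i)_2 · z_i(0) · e^{λ_i t} (row 2 of V times the modal terms).
x_2(0.25) = 1·(-13)·e^{-5·0.25} + (-3)·(-8)·e^{-2·0.25} + 1·(-12)·e^{-1·0.25} = (-13)·0.286505 + 24·0.606531 + (-12)·0.778801 = 1.4866.

1.4866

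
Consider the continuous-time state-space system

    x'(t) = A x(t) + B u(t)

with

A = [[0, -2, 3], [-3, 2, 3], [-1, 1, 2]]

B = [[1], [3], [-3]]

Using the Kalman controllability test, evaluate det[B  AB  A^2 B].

1068

AB = [[-15], [-6], [-4]]
A^2B = [[0], [21], [1]]
Controllability matrix C = [B  AB  A^2B] = [[1, -15, 0], [3, -6, 21], [-3, -4, 1]]
Expanding along the first row, det(C) = 1·((-6)·1 - 21·(-4)) - (-15)·(3·1 - 21·(-3)) + 0·(3·(-4) - (-6)·(-3)) = 1·78 - (-15)·66 + 0·(-30) = 1068
Since det(C) ≠ 0, rank(C) = 3 and the system is completely controllable.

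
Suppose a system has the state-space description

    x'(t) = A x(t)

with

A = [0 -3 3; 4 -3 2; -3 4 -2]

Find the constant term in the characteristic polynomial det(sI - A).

Expand det(sI - A) for the 3×3 matrix.
p(s) = s^3 + 5s^2 + 19s - 15.
(Check: constant term = det(-A) = (-1)^3 det A = -15; coefficient of s^2 = -tr A = 5.)
The constant term is -15.

-15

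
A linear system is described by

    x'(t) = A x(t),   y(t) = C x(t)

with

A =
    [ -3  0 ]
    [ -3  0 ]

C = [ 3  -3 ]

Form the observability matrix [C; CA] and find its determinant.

CA = [[0, 0]]
Observability matrix O = [C; CA] = [[3, -3], [0, 0]]
det(O) = 3·0 - (-3)·0 = 0 - 0 = 0
Since det(O) = 0, rank(O) < 2 and the system is not completely observable.

0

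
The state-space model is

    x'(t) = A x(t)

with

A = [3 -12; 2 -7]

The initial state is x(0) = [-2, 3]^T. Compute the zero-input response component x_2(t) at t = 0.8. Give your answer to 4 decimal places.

det(sI - A) = s^2 - (tr A)s + det A, with tr A = 3 + (-7) = -4 and det A = 3·(-7) - (-12)·2 = -21 - (-24) = 3.
So p(s) = det(sI - A) = s^2 + 4s + 3.
Factor s^2 + 4s + 3: two numbers with sum -4 and product 3 are -1 and -3, so s^2 + 4s + 3 = (s + 1)(s + 3).
Hence p(s) = (s + 1) (s + 3), with roots -3, -1.
The eigenvalues -3, -1 are distinct and real, so A is diagonalisable and x(t) = e^{At} x(0) = V diag(e^{λ_i t}) V^{-1} x(0), where the columns of V are the eigenvectors.
λ = -3: A - (-3)I = [[6, -12], [2, -4]]. Row 1 gives 6·v1 + (-12)·v2 = 0, so take v_1 = [-2, -1]^T.
λ = -1: A - (-1)I = [[4, -12], [2, -6]]. Row 1 gives 4·v1 + (-12)·v2 = 0, so take v_2 = [-3, -1]^T.
V = [v_1 v_2] = [[-2, -3], [-1, -1]] has det V = -1, so V^{-1} = adj(V)/det V = [[1, -3], [-1, 2]].
Modal coordinates z(0) = V^{-1} x(0): 1·(-2) + (-3)·3 = -11; (-1)·(-2) + 2·3 = 8; so z(0) = [-11, 8]^T.
x_2(t) = Σ_i (v_i)_2 · z_i(0) · e^{λ_i t} (row 2 of V times the modal terms).
x_2(0.8) = (-1)·(-11)·e^{-3·0.8} + (-1)·8·e^{-1·0.8} = 11·0.090718 + (-8)·0.449329 = -2.5967.

-2.5967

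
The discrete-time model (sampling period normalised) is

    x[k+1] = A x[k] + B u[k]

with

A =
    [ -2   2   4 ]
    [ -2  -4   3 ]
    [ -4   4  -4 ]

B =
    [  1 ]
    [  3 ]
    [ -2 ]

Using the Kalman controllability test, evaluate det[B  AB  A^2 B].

AB = [[-4], [-20], [16]]
A^2B = [[32], [136], [-128]]
Controllability matrix C = [B  AB  A^2B] = [[1, -4, 32], [3, -20, 136], [-2, 16, -128]]
Expanding along the first row, det(C) = 1·((-20)·(-128) - 136·16) - (-4)·(3·(-128) - 136·(-2)) + 32·(3·16 - (-20)·(-2)) = 1·384 - (-4)·(-112) + 32·8 = 192
Since det(C) ≠ 0, rank(C) = 3 and the system is completely controllable.

192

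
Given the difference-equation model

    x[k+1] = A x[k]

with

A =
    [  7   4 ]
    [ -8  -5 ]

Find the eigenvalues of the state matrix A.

-1, 3

det(zI - A) = z^2 - (tr A)z + det A, with tr A = 7 + (-5) = 2 and det A = 7·(-5) - 4·(-8) = -35 - (-32) = -3.
So p(z) = det(zI - A) = z^2 - 2z - 3.
Factor z^2 - 2z - 3: two numbers with sum 2 and product -3 are 3 and -1, so z^2 - 2z - 3 = (z - 3)(z + 1).
Hence p(z) = (z - 3) (z + 1), with roots -1, 3.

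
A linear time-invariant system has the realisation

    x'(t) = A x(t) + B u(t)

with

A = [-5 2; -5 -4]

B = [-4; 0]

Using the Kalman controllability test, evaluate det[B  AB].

-80

AB = [[20], [20]]
Controllability matrix C = [B  AB] = [[-4, 20], [0, 20]]
det(C) = (-4)·20 - 20·0 = -80 - 0 = -80
Since det(C) ≠ 0, rank(C) = 2 and the system is completely controllable.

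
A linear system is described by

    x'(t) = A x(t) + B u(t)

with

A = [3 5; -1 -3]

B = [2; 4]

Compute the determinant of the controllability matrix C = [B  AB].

-132

AB = [[26], [-14]]
Controllability matrix C = [B  AB] = [[2, 26], [4, -14]]
det(C) = 2·(-14) - 26·4 = -28 - 104 = -132
Since det(C) ≠ 0, rank(C) = 2 and the system is completely controllable.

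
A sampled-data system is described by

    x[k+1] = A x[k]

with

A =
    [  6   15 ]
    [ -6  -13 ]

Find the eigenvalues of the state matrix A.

-4, -3

det(zI - A) = z^2 - (tr A)z + det A, with tr A = 6 + (-13) = -7 and det A = 6·(-13) - 15·(-6) = -78 - (-90) = 12.
So p(z) = det(zI - A) = z^2 + 7z + 12.
Factor z^2 + 7z + 12: two numbers with sum -7 and product 12 are -3 and -4, so z^2 + 7z + 12 = (z + 3)(z + 4).
Hence p(z) = (z + 3) (z + 4), with roots -4, -3.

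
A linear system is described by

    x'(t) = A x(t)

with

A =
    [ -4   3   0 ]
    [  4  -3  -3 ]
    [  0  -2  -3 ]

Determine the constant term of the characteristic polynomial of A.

Expand det(sI - A) for the 3×3 matrix.
p(s) = s^3 + 10s^2 + 15s - 24.
(Check: constant term = det(-A) = (-1)^3 det A = -24; coefficient of s^2 = -tr A = 10.)
The constant term is -24.

-24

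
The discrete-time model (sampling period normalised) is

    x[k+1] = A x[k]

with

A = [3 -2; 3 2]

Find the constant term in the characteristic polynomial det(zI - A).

For a 2×2 matrix, det(zI - A) = z^2 - (tr A)z + det A.
tr A = 5, det A = 12.
So p(z) = z^2 - 5z + 12.
The constant term is 12.

12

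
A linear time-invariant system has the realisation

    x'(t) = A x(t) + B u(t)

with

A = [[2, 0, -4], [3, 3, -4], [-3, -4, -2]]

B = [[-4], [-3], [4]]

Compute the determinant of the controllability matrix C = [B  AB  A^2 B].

10992

AB = [[-24], [-37], [16]]
A^2B = [[-112], [-247], [188]]
Controllability matrix C = [B  AB  A^2B] = [[-4, -24, -112], [-3, -37, -247], [4, 16, 188]]
Expanding along the first row, det(C) = (-4)·((-37)·188 - (-247)·16) - (-24)·((-3)·188 - (-247)·4) + (-112)·((-3)·16 - (-37)·4) = (-4)·(-3004) - (-24)·424 + (-112)·100 = 10992
Since det(C) ≠ 0, rank(C) = 3 and the system is completely controllable.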